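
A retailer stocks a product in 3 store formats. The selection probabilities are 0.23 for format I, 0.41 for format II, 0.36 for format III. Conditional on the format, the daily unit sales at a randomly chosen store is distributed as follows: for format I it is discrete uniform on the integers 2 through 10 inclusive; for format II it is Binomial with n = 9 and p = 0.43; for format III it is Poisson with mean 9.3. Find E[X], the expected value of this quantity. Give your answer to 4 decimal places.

Component means — I: 6; II: 3.87; III: 9.3.
E[X] = 0.23·6 + 0.41·3.87 + 0.36·9.3 = 6.3147.

6.3147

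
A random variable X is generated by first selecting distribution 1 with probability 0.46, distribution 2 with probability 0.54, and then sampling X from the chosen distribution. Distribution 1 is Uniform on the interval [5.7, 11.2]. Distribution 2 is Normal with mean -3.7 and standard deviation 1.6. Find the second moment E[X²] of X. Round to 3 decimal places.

42.780

For each component E[X²] = Var + (mean)², giving 1: 73.9233; 2: 16.25.
Overall E[X²] = 0.46·73.9233 + 0.54·16.25 = 42.7797.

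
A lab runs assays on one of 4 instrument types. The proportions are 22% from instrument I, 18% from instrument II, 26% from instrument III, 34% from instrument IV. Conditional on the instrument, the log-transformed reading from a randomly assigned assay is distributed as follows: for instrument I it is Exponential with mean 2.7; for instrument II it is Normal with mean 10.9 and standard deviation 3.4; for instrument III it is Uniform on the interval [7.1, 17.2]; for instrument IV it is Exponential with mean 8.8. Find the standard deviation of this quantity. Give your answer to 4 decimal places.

Per component, I: μ=2.7, E[X²]=14.58; II: μ=10.9, E[X²]=130.37; III: μ=12.15, E[X²]=156.123; IV: μ=8.8, E[X²]=154.88.
E[X] = 0.22·2.7 + 0.18·10.9 + 0.26·12.15 + 0.34·8.8 = 8.707.
E[X²] = 0.22·14.58 + 0.18·130.37 + 0.26·156.123 + 0.34·154.88 = 119.925.
Var(X) = E[X²] − (E[X])² = 119.925 − 75.8118 = 44.1136.
SD(X) = √44.1136 = 6.64181.

6.6418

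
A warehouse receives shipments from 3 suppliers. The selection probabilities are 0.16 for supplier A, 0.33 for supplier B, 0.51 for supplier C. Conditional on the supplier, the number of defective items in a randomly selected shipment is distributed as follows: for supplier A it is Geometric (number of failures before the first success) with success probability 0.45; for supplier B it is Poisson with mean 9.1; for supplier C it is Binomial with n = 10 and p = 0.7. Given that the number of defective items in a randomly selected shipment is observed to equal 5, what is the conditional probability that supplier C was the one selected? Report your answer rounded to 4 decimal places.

Likelihoods P(X=5 | ·): A: 0.0226478; B: 0.0580692; C: 0.102919.
Posterior ∝ prior × likelihood. Numerator for C: 0.51·0.102919 = 0.0524889.
Normalizing constant: 0.16·0.0226478 + 0.33·0.0580692 + 0.51·0.102919 = 0.0752754.
P(C | observation) = 0.0524889 / 0.0752754 = 0.697292.

0.6973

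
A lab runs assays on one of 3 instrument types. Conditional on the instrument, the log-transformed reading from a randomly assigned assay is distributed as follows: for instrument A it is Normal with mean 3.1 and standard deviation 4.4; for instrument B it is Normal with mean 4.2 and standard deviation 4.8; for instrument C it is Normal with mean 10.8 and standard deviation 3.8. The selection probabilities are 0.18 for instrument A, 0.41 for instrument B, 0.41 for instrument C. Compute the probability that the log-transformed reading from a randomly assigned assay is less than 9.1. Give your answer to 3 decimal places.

Conditional on each instrument, P(X < 9.1): A: 0.913659; B: 0.846333; C: 0.327305.
By total probability, P(X < 9.1) = 0.18·0.913659 + 0.41·0.846333 + 0.41·0.327305 = 0.64565.

0.646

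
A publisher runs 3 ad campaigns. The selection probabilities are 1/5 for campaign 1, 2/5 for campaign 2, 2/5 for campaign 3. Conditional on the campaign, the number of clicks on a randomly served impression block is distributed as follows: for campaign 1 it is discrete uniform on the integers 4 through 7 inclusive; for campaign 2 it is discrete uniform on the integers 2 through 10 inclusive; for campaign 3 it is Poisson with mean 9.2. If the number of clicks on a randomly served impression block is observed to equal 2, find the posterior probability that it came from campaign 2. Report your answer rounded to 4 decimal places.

0.9629

Likelihoods P(X=2 | ·): 1: 0; 2: 0.111111; 3: 0.00427599.
Posterior ∝ prior × likelihood. Numerator for 2: 0.4·0.111111 = 0.0444444.
Normalizing constant: 0.2·0 + 0.4·0.111111 + 0.4·0.00427599 = 0.0461548.
P(2 | observation) = 0.0444444 / 0.0461548 = 0.962942.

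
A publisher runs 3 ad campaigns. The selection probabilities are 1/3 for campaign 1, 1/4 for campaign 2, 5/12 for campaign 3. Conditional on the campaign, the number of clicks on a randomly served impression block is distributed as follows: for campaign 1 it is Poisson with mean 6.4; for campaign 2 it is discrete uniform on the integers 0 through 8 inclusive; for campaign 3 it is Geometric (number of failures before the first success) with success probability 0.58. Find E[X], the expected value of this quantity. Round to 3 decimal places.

3.435

Component means — 1: 6.4; 2: 4; 3: 0.724138.
E[X] = 0.333333·6.4 + 0.25·4 + 0.416667·0.724138 = 3.43506.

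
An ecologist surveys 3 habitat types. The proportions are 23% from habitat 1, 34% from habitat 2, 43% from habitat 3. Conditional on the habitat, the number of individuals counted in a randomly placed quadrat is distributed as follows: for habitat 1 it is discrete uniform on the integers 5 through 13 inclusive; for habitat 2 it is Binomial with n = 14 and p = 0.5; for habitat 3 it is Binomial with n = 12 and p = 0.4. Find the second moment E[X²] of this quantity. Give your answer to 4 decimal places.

49.1589

For each component E[X²] = Var + (mean)², giving 1: 87.6667; 2: 52.5; 3: 25.92.
Overall E[X²] = 0.23·87.6667 + 0.34·52.5 + 0.43·25.92 = 49.1589.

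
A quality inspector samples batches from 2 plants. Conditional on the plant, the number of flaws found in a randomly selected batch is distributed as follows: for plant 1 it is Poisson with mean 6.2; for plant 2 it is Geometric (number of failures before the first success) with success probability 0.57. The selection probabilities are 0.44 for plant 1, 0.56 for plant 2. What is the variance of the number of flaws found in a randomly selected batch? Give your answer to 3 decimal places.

10.776

Per component, 1: μ=6.2, E[X²]=44.64; 2: μ=0.754386, E[X²]=1.89258.
E[X] = 0.44·6.2 + 0.56·0.754386 = 3.15046.
E[X²] = 0.44·44.64 + 0.56·1.89258 = 20.7014.
Var(X) = E[X²] − (E[X])² = 20.7014 − 9.92537 = 10.7761.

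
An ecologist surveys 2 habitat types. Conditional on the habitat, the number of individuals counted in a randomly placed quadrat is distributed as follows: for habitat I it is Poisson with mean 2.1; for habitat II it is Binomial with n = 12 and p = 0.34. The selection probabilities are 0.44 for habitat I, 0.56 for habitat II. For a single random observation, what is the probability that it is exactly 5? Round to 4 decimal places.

Conditional on each habitat, P(X = 5): I: 0.041677; II: 0.196303.
By total probability, P(X = 5) = 0.44·0.041677 + 0.56·0.196303 = 0.128268.

0.1283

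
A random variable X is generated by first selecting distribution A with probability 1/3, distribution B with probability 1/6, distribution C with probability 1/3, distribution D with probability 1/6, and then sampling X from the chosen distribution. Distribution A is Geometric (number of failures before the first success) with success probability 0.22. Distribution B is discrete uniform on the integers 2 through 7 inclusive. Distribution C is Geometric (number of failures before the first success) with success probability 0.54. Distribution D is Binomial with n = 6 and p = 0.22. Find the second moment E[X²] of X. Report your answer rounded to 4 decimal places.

14.6528

For each component E[X²] = Var + (mean)², giving A: 28.686; B: 23.1667; C: 2.30316; D: 2.772.
Overall E[X²] = 0.333333·28.686 + 0.166667·23.1667 + 0.333333·2.30316 + 0.166667·2.772 = 14.6528.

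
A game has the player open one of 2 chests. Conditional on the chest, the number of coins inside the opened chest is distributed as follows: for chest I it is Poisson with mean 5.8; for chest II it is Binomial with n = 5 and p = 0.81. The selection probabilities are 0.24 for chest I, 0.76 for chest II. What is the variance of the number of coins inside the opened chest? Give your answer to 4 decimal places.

Per component, I: μ=5.8, E[X²]=39.44; II: μ=4.05, E[X²]=17.172.
E[X] = 0.24·5.8 + 0.76·4.05 = 4.47.
E[X²] = 0.24·39.44 + 0.76·17.172 = 22.5163.
Var(X) = E[X²] − (E[X])² = 22.5163 − 19.9809 = 2.53542.

2.5354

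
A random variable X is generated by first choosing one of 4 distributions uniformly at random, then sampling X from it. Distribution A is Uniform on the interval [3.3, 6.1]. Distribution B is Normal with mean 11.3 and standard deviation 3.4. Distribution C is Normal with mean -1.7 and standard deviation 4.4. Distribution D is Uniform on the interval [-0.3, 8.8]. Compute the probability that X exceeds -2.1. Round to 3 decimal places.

Conditional on each component, P(X > -2.1): A: 1; B: 0.999959; C: 0.536218; D: 1.
By total probability, P(X > -2.1) = 0.25·1 + 0.25·0.999959 + 0.25·0.536218 + 0.25·1 = 0.884044.

0.884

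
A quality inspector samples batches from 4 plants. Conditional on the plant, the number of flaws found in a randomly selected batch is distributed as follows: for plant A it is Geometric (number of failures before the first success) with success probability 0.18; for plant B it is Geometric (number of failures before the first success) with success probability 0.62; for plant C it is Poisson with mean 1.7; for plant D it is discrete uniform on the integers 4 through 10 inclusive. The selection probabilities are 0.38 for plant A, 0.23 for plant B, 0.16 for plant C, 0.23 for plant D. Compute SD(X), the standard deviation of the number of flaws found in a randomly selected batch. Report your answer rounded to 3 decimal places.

4.080

Per component, A: μ=4.55556, E[X²]=46.0617; B: μ=0.612903, E[X²]=1.3642; C: μ=1.7, E[X²]=4.59; D: μ=7, E[X²]=53.
E[X] = 0.38·4.55556 + 0.23·0.612903 + 0.16·1.7 + 0.23·7 = 3.75408.
E[X²] = 0.38·46.0617 + 0.23·1.3642 + 0.16·4.59 + 0.23·53 = 30.7416.
Var(X) = E[X²] − (E[X])² = 30.7416 − 14.0931 = 16.6485.
SD(X) = √16.6485 = 4.08026.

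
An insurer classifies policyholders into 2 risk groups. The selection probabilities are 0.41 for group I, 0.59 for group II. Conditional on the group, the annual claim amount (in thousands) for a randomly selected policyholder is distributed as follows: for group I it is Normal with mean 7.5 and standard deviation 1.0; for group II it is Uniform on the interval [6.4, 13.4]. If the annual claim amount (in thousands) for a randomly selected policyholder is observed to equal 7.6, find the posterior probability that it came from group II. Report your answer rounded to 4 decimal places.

Likelihoods f(7.6 | ·): I: 0.396953; II: 0.142857.
Posterior ∝ prior × likelihood. Numerator for II: 0.59·0.142857 = 0.0842857.
Normalizing constant: 0.41·0.396953 + 0.59·0.142857 = 0.247036.
P(II | observation) = 0.0842857 / 0.247036 = 0.341188.

0.3412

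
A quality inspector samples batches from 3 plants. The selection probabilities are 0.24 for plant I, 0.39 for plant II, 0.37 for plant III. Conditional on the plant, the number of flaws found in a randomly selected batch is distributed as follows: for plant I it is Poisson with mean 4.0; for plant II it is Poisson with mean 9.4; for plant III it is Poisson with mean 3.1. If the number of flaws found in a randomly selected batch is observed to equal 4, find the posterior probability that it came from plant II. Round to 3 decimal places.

0.086

Likelihoods P(X=4 | ·): I: 0.195367; II: 0.0269111; III: 0.17335.
Posterior ∝ prior × likelihood. Numerator for II: 0.39·0.0269111 = 0.0104953.
Normalizing constant: 0.24·0.195367 + 0.39·0.0269111 + 0.37·0.17335 = 0.121523.
P(II | observation) = 0.0104953 / 0.121523 = 0.0863653.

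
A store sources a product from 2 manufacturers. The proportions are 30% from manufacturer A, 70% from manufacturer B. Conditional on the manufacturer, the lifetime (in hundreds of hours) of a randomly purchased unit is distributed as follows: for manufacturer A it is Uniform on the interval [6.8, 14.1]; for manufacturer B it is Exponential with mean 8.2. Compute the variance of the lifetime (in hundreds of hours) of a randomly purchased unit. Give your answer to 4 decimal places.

Per component, A: μ=10.45, E[X²]=113.643; B: μ=8.2, E[X²]=134.48.
E[X] = 0.3·10.45 + 0.7·8.2 = 8.875.
E[X²] = 0.3·113.643 + 0.7·134.48 = 128.229.
Var(X) = E[X²] − (E[X])² = 128.229 − 78.7656 = 49.4634.

49.4634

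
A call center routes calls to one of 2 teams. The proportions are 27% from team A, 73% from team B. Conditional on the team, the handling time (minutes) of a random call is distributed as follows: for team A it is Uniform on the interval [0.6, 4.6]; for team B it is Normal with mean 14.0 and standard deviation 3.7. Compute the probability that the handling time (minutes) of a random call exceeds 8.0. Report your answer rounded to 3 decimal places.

0.692

Conditional on each team, P(X > 8.0): A: 0; B: 0.947558.
By total probability, P(X > 8.0) = 0.27·0 + 0.73·0.947558 = 0.691717.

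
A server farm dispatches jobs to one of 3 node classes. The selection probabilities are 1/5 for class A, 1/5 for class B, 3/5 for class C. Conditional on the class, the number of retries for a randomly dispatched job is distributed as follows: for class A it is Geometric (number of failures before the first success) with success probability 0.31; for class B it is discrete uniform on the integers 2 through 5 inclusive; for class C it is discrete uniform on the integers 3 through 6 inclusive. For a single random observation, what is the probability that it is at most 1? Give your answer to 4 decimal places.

0.1048

Conditional on each class, P(X ≤ 1): A: 0.5239; B: 0; C: 0.
By total probability, P(X ≤ 1) = 0.2·0.5239 + 0.2·0 + 0.6·0 = 0.10478.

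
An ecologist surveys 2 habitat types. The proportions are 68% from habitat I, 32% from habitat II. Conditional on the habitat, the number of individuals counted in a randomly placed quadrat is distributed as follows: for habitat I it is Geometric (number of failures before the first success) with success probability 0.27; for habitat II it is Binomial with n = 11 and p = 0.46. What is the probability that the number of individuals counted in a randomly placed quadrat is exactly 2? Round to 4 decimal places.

Conditional on each habitat, P(X = 2): I: 0.143883; II: 0.0454383.
By total probability, P(X = 2) = 0.68·0.143883 + 0.32·0.0454383 = 0.112381.

0.1124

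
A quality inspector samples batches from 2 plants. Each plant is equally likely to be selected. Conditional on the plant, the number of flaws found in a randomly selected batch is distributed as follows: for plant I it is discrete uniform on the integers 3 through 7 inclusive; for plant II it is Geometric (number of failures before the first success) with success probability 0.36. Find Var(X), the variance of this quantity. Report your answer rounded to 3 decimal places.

Per component, I: μ=5, E[X²]=27; II: μ=1.77778, E[X²]=8.09877.
E[X] = 0.5·5 + 0.5·1.77778 = 3.38889.
E[X²] = 0.5·27 + 0.5·8.09877 = 17.5494.
Var(X) = E[X²] − (E[X])² = 17.5494 − 11.4846 = 6.06481.

6.065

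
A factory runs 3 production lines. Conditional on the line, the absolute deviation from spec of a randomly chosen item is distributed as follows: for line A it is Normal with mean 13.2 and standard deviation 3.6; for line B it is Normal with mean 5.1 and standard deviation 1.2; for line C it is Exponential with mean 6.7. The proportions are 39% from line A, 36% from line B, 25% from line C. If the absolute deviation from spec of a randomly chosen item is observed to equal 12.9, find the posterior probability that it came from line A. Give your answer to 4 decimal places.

0.8878

Likelihoods f(12.9 | ·): A: 0.110433; B: 2.22463e-10; C: 0.0217644.
Posterior ∝ prior × likelihood. Numerator for A: 0.39·0.110433 = 0.0430689.
Normalizing constant: 0.39·0.110433 + 0.36·2.22463e-10 + 0.25·0.0217644 = 0.04851.
P(A | observation) = 0.0430689 / 0.04851 = 0.887836.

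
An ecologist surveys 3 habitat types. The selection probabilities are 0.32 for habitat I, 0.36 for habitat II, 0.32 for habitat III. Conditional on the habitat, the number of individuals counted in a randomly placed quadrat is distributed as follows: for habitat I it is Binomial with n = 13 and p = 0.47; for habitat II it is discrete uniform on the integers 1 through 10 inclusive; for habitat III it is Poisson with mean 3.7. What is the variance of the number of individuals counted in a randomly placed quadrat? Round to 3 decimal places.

Per component, I: μ=6.11, E[X²]=40.5704; II: μ=5.5, E[X²]=38.5; III: μ=3.7, E[X²]=17.39.
E[X] = 0.32·6.11 + 0.36·5.5 + 0.32·3.7 = 5.1192.
E[X²] = 0.32·40.5704 + 0.36·38.5 + 0.32·17.39 = 32.4073.
Var(X) = E[X²] − (E[X])² = 32.4073 − 26.2062 = 6.20112.

6.201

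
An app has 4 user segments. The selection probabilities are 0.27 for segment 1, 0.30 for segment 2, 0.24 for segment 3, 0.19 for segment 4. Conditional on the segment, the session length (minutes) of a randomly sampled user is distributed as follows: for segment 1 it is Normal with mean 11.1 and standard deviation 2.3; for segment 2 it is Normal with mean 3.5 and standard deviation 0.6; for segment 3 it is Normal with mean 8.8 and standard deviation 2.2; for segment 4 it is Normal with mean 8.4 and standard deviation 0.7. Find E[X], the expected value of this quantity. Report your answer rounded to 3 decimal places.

Component means — 1: 11.1; 2: 3.5; 3: 8.8; 4: 8.4.
E[X] = 0.27·11.1 + 0.3·3.5 + 0.24·8.8 + 0.19·8.4 = 7.755.

7.755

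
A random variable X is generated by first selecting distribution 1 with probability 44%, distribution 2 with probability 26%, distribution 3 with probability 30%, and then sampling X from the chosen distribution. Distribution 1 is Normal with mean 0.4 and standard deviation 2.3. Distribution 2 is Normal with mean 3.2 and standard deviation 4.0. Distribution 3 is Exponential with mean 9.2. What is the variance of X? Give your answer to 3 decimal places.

Per component, 1: μ=0.4, E[X²]=5.45; 2: μ=3.2, E[X²]=26.24; 3: μ=9.2, E[X²]=169.28.
E[X] = 0.44·0.4 + 0.26·3.2 + 0.3·9.2 = 3.768.
E[X²] = 0.44·5.45 + 0.26·26.24 + 0.3·169.28 = 60.0044.
Var(X) = E[X²] − (E[X])² = 60.0044 − 14.1978 = 45.8066.

45.807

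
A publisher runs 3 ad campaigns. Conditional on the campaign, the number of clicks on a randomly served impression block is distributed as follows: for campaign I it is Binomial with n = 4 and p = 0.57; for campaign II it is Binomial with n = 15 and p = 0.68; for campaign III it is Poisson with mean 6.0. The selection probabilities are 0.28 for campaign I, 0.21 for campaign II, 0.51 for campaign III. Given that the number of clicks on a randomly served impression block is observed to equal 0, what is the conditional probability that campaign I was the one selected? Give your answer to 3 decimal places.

Likelihoods P(X=0 | ·): I: 0.034188; II: 3.77789e-08; III: 0.00247875.
Posterior ∝ prior × likelihood. Numerator for I: 0.28·0.034188 = 0.00957264.
Normalizing constant: 0.28·0.034188 + 0.21·3.77789e-08 + 0.51·0.00247875 = 0.0108368.
P(I | observation) = 0.00957264 / 0.0108368 = 0.883345.

0.883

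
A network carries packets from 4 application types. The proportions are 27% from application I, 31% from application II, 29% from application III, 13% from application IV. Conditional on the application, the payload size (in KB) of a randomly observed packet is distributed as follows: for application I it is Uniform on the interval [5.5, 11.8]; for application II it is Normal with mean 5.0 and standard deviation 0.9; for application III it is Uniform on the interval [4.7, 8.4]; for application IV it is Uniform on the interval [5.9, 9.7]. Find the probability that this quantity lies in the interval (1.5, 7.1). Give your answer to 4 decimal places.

0.6047

Conditional on each application, P(1.5 < X < 7.1): I: 0.253968; II: 0.990134; III: 0.648649; IV: 0.315789.
By total probability, P(1.5 < X < 7.1) = 0.27·0.253968 + 0.31·0.990134 + 0.29·0.648649 + 0.13·0.315789 = 0.604674.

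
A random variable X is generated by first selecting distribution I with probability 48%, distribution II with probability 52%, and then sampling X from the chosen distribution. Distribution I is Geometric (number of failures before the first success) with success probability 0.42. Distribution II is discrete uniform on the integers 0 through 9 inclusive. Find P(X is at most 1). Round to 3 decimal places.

0.423

Conditional on each component, P(X ≤ 1): I: 0.6636; II: 0.2.
By total probability, P(X ≤ 1) = 0.48·0.6636 + 0.52·0.2 = 0.422528.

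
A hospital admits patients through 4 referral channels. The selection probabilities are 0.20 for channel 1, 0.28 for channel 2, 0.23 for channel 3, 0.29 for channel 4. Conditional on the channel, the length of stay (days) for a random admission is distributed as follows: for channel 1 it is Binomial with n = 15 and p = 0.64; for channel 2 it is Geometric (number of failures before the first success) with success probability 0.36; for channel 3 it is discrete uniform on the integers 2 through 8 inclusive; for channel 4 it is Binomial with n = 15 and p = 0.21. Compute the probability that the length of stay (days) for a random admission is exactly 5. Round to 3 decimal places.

0.080

Conditional on each channel, P(X = 5): 1: 0.0117891; 2: 0.0386547; 3: 0.142857; 4: 0.116124.
By total probability, P(X = 5) = 0.2·0.0117891 + 0.28·0.0386547 + 0.23·0.142857 + 0.29·0.116124 = 0.0797143.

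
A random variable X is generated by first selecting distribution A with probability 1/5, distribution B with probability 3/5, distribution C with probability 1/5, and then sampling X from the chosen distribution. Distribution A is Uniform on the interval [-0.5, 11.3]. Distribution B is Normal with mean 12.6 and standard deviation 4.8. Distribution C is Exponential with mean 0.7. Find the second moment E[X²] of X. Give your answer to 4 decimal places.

117.4287

For each component E[X²] = Var + (mean)², giving A: 40.7633; B: 181.8; C: 0.98.
Overall E[X²] = 0.2·40.7633 + 0.6·181.8 + 0.2·0.98 = 117.429.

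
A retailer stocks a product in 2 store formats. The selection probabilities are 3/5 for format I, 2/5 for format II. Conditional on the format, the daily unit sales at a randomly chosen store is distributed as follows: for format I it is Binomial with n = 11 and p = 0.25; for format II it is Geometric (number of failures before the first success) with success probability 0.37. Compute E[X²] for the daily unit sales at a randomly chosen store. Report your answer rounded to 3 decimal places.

For each component E[X²] = Var + (mean)², giving I: 9.625; II: 7.5011.
Overall E[X²] = 0.6·9.625 + 0.4·7.5011 = 8.77544.

8.775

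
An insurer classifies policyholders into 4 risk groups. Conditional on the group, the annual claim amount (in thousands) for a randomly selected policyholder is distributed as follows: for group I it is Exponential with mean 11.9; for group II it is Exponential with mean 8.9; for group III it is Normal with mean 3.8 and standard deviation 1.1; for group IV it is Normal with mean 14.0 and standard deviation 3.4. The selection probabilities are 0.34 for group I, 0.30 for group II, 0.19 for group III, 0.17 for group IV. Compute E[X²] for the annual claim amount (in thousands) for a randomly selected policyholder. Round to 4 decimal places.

For each component E[X²] = Var + (mean)², giving I: 283.22; II: 158.42; III: 15.65; IV: 207.56.
Overall E[X²] = 0.34·283.22 + 0.3·158.42 + 0.19·15.65 + 0.17·207.56 = 182.08.

182.0795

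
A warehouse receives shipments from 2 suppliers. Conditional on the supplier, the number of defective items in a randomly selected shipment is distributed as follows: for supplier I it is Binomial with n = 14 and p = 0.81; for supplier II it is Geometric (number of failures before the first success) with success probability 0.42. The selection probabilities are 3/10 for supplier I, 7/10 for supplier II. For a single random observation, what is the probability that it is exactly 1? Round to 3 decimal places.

Conditional on each supplier, P(X = 1): I: 4.76881e-09; II: 0.2436.
By total probability, P(X = 1) = 0.3·4.76881e-09 + 0.7·0.2436 = 0.17052.

0.171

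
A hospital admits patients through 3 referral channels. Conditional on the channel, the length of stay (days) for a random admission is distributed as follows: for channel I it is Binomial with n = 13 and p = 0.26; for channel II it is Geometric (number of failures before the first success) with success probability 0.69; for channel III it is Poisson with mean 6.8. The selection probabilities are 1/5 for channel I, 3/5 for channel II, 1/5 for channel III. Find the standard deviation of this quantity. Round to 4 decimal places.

2.9307

Per component, I: μ=3.38, E[X²]=13.9256; II: μ=0.449275, E[X²]=0.852972; III: μ=6.8, E[X²]=53.04.
E[X] = 0.2·3.38 + 0.6·0.449275 + 0.2·6.8 = 2.30557.
E[X²] = 0.2·13.9256 + 0.6·0.852972 + 0.2·53.04 = 13.9049.
Var(X) = E[X²] − (E[X])² = 13.9049 − 5.31563 = 8.58927.
SD(X) = √8.58927 = 2.93075.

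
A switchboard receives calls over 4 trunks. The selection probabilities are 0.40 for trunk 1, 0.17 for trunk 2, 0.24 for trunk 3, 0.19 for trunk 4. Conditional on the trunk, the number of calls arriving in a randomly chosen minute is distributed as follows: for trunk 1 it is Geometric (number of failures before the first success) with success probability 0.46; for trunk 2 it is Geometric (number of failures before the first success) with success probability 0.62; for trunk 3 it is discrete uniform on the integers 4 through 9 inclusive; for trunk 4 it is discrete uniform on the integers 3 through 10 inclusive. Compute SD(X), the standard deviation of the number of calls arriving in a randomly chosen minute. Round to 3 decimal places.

Per component, 1: μ=1.17391, E[X²]=3.93006; 2: μ=0.612903, E[X²]=1.3642; 3: μ=6.5, E[X²]=45.1667; 4: μ=6.5, E[X²]=47.5.
E[X] = 0.4·1.17391 + 0.17·0.612903 + 0.24·6.5 + 0.19·6.5 = 3.36876.
E[X²] = 0.4·3.93006 + 0.17·1.3642 + 0.24·45.1667 + 0.19·47.5 = 21.6689.
Var(X) = E[X²] − (E[X])² = 21.6689 − 11.3485 = 10.3204.
SD(X) = √10.3204 = 3.21254.

3.213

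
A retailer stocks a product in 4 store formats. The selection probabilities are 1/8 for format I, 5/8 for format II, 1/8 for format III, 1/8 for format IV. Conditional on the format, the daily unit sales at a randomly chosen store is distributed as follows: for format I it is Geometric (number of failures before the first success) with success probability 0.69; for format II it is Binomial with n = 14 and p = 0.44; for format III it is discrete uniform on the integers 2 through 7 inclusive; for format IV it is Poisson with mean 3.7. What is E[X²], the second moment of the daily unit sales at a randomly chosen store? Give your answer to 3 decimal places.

31.048

For each component E[X²] = Var + (mean)², giving I: 0.852972; II: 41.3952; III: 23.1667; IV: 17.39.
Overall E[X²] = 0.125·0.852972 + 0.625·41.3952 + 0.125·23.1667 + 0.125·17.39 = 31.0482.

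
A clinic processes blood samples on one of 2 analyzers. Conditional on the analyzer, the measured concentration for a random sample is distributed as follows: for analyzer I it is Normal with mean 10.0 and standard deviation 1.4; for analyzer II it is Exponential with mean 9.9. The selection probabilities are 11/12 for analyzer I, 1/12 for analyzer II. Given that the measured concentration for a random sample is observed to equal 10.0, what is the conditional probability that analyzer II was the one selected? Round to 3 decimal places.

Likelihoods f(10.0 | ·): I: 0.284959; II: 0.0367861.
Posterior ∝ prior × likelihood. Numerator for II: 0.0833333·0.0367861 = 0.00306551.
Normalizing constant: 0.916667·0.284959 + 0.0833333·0.0367861 = 0.264278.
P(II | observation) = 0.00306551 / 0.264278 = 0.0115996.

0.012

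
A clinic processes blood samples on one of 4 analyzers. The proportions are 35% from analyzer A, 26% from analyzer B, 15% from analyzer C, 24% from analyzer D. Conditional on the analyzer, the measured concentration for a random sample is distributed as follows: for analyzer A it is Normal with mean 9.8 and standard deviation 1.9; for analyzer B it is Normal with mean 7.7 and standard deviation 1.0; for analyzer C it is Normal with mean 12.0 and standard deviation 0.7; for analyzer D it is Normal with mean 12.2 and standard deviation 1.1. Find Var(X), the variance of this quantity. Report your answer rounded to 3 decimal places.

5.013

Per component, A: μ=9.8, E[X²]=99.65; B: μ=7.7, E[X²]=60.29; C: μ=12, E[X²]=144.49; D: μ=12.2, E[X²]=150.05.
E[X] = 0.35·9.8 + 0.26·7.7 + 0.15·12 + 0.24·12.2 = 10.16.
E[X²] = 0.35·99.65 + 0.26·60.29 + 0.15·144.49 + 0.24·150.05 = 108.238.
Var(X) = E[X²] − (E[X])² = 108.238 − 103.226 = 5.0128.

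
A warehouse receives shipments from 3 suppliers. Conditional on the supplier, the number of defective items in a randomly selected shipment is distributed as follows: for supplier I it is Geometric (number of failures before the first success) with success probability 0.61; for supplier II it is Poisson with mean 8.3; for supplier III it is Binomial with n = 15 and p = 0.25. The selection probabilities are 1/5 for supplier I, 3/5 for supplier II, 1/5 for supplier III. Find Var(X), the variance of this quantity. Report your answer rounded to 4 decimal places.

15.6657

Per component, I: μ=0.639344, E[X²]=1.45687; II: μ=8.3, E[X²]=77.19; III: μ=3.75, E[X²]=16.875.
E[X] = 0.2·0.639344 + 0.6·8.3 + 0.2·3.75 = 5.85787.
E[X²] = 0.2·1.45687 + 0.6·77.19 + 0.2·16.875 = 49.9804.
Var(X) = E[X²] − (E[X])² = 49.9804 − 34.3146 = 15.6657.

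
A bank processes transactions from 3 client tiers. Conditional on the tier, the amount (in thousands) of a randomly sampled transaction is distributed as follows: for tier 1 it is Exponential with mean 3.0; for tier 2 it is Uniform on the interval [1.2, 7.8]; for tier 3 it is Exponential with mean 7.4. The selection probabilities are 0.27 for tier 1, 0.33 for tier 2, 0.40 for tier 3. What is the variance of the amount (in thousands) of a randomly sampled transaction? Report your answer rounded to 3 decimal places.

28.933

Per component, 1: μ=3, E[X²]=18; 2: μ=4.5, E[X²]=23.88; 3: μ=7.4, E[X²]=109.52.
E[X] = 0.27·3 + 0.33·4.5 + 0.4·7.4 = 5.255.
E[X²] = 0.27·18 + 0.33·23.88 + 0.4·109.52 = 56.5484.
Var(X) = E[X²] − (E[X])² = 56.5484 − 27.615 = 28.9334.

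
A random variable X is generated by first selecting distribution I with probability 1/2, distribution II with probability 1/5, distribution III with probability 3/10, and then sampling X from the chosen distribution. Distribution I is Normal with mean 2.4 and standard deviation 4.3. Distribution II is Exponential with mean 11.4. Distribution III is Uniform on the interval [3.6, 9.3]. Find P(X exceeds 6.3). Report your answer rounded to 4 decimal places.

Conditional on each component, P(X > 6.3): I: 0.18221; II: 0.575434; III: 0.526316.
By total probability, P(X > 6.3) = 0.5·0.18221 + 0.2·0.575434 + 0.3·0.526316 = 0.364086.

0.3641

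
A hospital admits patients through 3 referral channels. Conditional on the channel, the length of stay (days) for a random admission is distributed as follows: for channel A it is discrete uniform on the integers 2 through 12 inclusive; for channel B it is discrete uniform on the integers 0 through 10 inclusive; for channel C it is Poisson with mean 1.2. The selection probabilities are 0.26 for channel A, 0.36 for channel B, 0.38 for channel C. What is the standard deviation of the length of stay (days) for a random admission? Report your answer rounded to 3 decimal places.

3.511

Per component, A: μ=7, E[X²]=59; B: μ=5, E[X²]=35; C: μ=1.2, E[X²]=2.64.
E[X] = 0.26·7 + 0.36·5 + 0.38·1.2 = 4.076.
E[X²] = 0.26·59 + 0.36·35 + 0.38·2.64 = 28.9432.
Var(X) = E[X²] − (E[X])² = 28.9432 − 16.6138 = 12.3294.
SD(X) = √12.3294 = 3.51133.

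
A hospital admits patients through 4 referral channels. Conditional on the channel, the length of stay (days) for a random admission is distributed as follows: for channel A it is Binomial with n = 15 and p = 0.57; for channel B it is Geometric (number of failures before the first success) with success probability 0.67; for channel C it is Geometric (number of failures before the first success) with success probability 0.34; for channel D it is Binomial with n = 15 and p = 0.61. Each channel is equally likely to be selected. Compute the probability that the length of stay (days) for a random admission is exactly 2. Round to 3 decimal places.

0.055

Conditional on each channel, P(X = 2): A: 0.000586177; B: 0.072963; C: 0.148104; D: 0.000188664.
By total probability, P(X = 2) = 0.25·0.000586177 + 0.25·0.072963 + 0.25·0.148104 + 0.25·0.000188664 = 0.0554605.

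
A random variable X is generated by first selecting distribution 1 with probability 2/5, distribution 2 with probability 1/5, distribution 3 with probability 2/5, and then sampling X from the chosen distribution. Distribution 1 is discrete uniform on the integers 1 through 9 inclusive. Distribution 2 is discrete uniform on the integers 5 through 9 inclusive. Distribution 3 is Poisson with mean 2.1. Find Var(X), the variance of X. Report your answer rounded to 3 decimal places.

7.493

Per component, 1: μ=5, E[X²]=31.6667; 2: μ=7, E[X²]=51; 3: μ=2.1, E[X²]=6.51.
E[X] = 0.4·5 + 0.2·7 + 0.4·2.1 = 4.24.
E[X²] = 0.4·31.6667 + 0.2·51 + 0.4·6.51 = 25.4707.
Var(X) = E[X²] − (E[X])² = 25.4707 − 17.9776 = 7.49307.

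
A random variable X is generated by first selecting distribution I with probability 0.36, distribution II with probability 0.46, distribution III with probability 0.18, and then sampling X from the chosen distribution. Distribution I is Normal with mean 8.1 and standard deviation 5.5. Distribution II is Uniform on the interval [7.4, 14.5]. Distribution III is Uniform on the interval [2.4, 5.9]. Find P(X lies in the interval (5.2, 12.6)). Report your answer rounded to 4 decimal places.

0.5509

Conditional on each component, P(5.2 < X < 12.6): I: 0.494371; II: 0.732394; III: 0.2.
By total probability, P(5.2 < X < 12.6) = 0.36·0.494371 + 0.46·0.732394 + 0.18·0.2 = 0.550875.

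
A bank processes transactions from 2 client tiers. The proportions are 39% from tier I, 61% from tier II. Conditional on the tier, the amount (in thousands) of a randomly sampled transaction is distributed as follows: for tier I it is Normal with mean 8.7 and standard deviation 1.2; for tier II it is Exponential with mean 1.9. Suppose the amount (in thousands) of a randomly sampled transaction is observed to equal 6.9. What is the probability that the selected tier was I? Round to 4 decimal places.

0.8320

Likelihoods f(6.9 | ·): I: 0.107931; II: 0.0139339.
Posterior ∝ prior × likelihood. Numerator for I: 0.39·0.107931 = 0.0420932.
Normalizing constant: 0.39·0.107931 + 0.61·0.0139339 = 0.0505929.
P(I | observation) = 0.0420932 / 0.0505929 = 0.831999.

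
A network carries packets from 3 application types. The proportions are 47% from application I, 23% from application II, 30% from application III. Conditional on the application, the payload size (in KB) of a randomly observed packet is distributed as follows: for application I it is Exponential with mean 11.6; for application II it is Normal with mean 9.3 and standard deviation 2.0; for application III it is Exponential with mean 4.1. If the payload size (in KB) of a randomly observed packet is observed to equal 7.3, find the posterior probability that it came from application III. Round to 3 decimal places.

Likelihoods f(7.3 | ·): I: 0.0459448; II: 0.120985; III: 0.0411112.
Posterior ∝ prior × likelihood. Numerator for III: 0.3·0.0411112 = 0.0123334.
Normalizing constant: 0.47·0.0459448 + 0.23·0.120985 + 0.3·0.0411112 = 0.061754.
P(III | observation) = 0.0123334 / 0.061754 = 0.199717.

0.200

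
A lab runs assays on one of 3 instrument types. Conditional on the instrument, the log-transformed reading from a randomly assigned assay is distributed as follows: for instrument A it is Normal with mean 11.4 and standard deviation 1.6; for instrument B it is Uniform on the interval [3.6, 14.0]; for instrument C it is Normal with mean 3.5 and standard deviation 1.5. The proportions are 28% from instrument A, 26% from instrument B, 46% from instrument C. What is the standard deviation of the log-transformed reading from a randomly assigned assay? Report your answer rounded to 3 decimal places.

3.998

Per component, A: μ=11.4, E[X²]=132.52; B: μ=8.8, E[X²]=86.4533; C: μ=3.5, E[X²]=14.5.
E[X] = 0.28·11.4 + 0.26·8.8 + 0.46·3.5 = 7.09.
E[X²] = 0.28·132.52 + 0.26·86.4533 + 0.46·14.5 = 66.2535.
Var(X) = E[X²] − (E[X])² = 66.2535 − 50.2681 = 15.9854.
SD(X) = √15.9854 = 3.99817.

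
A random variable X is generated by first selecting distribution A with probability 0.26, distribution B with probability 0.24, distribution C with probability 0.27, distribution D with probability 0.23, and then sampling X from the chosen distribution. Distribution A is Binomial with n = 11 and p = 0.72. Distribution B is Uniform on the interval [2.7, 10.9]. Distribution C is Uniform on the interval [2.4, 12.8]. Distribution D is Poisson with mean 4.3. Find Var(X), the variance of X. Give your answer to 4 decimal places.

Per component, A: μ=7.92, E[X²]=64.944; B: μ=6.8, E[X²]=51.8433; C: μ=7.6, E[X²]=66.7733; D: μ=4.3, E[X²]=22.79.
E[X] = 0.26·7.92 + 0.24·6.8 + 0.27·7.6 + 0.23·4.3 = 6.7322.
E[X²] = 0.26·64.944 + 0.24·51.8433 + 0.27·66.7733 + 0.23·22.79 = 52.5983.
Var(X) = E[X²] − (E[X])² = 52.5983 − 45.3225 = 7.27582.

7.2758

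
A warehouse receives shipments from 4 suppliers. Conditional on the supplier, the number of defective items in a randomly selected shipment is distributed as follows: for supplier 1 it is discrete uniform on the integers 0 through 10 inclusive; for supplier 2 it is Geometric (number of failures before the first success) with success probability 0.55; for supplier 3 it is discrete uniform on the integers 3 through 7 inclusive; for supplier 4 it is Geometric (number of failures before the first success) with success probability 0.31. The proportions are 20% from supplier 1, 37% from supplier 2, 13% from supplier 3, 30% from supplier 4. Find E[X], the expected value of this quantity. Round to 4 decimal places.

2.6205

Component means — 1: 5; 2: 0.818182; 3: 5; 4: 2.22581.
E[X] = 0.2·5 + 0.37·0.818182 + 0.13·5 + 0.3·2.22581 = 2.62047.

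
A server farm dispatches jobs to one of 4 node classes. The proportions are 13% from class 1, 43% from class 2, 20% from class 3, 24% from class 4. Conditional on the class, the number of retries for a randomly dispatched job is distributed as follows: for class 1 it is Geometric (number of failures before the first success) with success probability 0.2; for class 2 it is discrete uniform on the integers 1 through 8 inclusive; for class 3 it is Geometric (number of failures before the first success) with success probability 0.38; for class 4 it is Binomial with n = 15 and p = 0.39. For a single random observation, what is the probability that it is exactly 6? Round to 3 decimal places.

0.114

Conditional on each class, P(X = 6): 1: 0.0524288; 2: 0.125; 3: 0.0215841; 4: 0.205949.
By total probability, P(X = 6) = 0.13·0.0524288 + 0.43·0.125 + 0.2·0.0215841 + 0.24·0.205949 = 0.11431.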